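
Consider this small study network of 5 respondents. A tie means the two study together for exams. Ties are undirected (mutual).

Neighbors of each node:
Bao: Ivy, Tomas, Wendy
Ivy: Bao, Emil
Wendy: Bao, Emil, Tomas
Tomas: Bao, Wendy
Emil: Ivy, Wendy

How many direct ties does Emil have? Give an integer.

Emil is directly tied to Ivy and Wendy. That is 2 neighbors, so the degree of Emil is 2.

2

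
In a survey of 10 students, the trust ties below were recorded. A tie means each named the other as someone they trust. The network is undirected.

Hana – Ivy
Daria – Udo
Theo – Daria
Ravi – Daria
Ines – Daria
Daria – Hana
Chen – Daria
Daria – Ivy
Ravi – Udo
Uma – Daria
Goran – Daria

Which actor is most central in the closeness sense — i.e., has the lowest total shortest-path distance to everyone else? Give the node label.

Daria

Farness (sum of distances to all others) for each node — Chen:17, Daria:9, Goran:17, Hana:16, Ines:17, Ivy:16, Ravi:16, Theo:17, Udo:16, Uma:17.
The smallest farness is 9, for Daria, so Daria has the highest closeness.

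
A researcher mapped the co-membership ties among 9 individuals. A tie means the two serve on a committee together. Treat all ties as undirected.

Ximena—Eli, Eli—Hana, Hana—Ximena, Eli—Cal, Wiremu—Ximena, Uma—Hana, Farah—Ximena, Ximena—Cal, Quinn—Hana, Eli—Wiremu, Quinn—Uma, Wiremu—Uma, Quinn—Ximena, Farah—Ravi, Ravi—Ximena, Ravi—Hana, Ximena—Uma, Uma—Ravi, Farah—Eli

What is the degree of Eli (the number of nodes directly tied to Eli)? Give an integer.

Eli is directly tied to Cal, Farah, Hana, Wiremu, and Ximena. That is 5 neighbors, so the degree of Eli is 5.

5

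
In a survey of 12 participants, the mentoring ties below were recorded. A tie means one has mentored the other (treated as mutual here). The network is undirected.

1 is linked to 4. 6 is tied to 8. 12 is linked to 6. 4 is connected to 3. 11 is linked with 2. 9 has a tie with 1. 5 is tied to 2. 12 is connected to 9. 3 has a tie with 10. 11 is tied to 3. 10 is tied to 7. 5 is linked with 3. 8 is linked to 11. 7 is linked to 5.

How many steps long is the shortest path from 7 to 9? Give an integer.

One shortest route is 7 – 5 – 3 – 4 – 1 – 9, which uses 5 edges, and at distance 4 from 7 we only reach {1, 8}, which does not include 9. So d(7,9) = 5.

5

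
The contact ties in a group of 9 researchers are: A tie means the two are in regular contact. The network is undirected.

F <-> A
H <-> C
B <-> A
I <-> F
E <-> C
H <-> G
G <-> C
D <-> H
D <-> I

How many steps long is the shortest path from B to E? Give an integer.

One shortest route is B – A – F – I – D – H – C – E, which uses 7 edges, and at distance 6 from B we only reach {C, G}, which does not include E. So d(B,E) = 7.

7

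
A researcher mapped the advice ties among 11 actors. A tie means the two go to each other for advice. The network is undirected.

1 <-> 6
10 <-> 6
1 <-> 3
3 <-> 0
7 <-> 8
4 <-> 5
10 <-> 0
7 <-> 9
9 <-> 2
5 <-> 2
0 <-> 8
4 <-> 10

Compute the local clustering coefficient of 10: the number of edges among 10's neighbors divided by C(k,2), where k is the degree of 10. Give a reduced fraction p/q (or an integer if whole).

10's neighbors: 0, 4, and 6 (k = 3).
Possible neighbor pairs: C(3,2) = 3. Edges among them: none → e = 0.
Clustering(10) = 0/3 = 0.

0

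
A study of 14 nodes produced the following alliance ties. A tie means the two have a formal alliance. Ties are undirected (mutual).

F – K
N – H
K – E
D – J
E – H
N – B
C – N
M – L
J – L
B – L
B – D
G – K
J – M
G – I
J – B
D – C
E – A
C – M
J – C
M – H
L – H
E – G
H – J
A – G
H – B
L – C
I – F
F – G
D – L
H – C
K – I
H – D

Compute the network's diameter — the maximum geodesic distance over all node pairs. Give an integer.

Eccentricity of each node (its greatest distance to any other): A:3, B:4, C:4, D:4, E:2, F:4, G:3, H:3, I:4, J:4, K:3, L:4, M:4, N:4.
The maximum eccentricity is 4, realized for instance by the pair I–L via I – K – E – H – L. So the diameter is 4.

4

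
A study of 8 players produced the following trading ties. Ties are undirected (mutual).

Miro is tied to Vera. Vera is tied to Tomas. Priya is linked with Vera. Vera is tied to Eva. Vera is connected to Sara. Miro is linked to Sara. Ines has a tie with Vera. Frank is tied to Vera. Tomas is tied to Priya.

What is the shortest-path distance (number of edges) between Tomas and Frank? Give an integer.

2

One shortest route is Tomas – Vera – Frank, which uses 2 edges, and Tomas and Frank are not directly tied, so nothing shorter exists. So d(Tomas,Frank) = 2.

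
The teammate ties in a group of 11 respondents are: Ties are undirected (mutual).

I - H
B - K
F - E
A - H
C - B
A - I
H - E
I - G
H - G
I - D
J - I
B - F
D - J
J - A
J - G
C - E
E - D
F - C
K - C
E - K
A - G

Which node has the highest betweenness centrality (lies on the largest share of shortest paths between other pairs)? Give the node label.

E

Unnormalized betweenness of each node: A:1/3, B:1/3, C:8/3, D:15/2, E:149/6, F:7/3, G:1/3, H:25/2, I:11/6, J:1, K:7/3.
E has the largest value, 149/6, making it the main broker — the node through which the most shortest paths run.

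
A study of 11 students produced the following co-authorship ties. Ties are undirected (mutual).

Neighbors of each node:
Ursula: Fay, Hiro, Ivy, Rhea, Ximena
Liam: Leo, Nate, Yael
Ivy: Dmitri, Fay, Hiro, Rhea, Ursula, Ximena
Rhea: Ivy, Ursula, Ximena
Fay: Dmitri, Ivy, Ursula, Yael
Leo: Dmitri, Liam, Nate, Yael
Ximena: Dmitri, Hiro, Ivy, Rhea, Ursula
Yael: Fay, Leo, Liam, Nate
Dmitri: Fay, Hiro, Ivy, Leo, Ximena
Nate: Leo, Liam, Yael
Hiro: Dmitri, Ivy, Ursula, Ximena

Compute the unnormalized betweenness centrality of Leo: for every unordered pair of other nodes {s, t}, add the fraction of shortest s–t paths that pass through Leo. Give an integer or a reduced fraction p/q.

Pairs whose geodesics pass through Leo — Dmitri–Nate: 1; Dmitri–Liam: 1; Dmitri–Yael: 1/2; Rhea–Nate: 2/4; Rhea–Liam: 2/4; Ivy–Nate: 1/2; Ivy–Liam: 1/2; Hiro–Nate: 1; Hiro–Liam: 1; Hiro–Yael: 1/4; Ximena–Nate: 1; Ximena–Liam: 1; Ximena–Yael: 1/4.
All other pairs contribute 0.
Summing the contributions gives betweenness(Leo) = 9.

9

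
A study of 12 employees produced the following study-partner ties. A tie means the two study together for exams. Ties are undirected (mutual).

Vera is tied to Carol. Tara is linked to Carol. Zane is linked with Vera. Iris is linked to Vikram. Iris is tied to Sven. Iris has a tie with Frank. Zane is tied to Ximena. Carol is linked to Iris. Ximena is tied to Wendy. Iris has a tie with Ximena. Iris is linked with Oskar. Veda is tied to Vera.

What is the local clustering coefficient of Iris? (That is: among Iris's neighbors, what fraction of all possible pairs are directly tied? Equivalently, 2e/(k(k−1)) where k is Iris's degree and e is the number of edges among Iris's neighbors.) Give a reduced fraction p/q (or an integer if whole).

Iris's neighbors: Carol, Frank, Oskar, Sven, Vikram, and Ximena (k = 6).
Possible neighbor pairs: C(6,2) = 15. Edges among them: none → e = 0.
Clustering(Iris) = 0/15 = 0.

0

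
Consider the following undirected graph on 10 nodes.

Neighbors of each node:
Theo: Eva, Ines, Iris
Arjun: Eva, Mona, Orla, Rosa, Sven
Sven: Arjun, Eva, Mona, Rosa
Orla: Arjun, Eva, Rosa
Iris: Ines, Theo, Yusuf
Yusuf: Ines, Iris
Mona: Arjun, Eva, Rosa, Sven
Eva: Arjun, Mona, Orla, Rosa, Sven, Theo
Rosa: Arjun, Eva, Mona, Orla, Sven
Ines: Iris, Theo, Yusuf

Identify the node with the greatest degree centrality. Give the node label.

Degrees — Arjun:5, Eva:6, Ines:3, Iris:3, Mona:4, Orla:3, Rosa:5, Sven:4, Theo:3, Yusuf:2.
The maximum is 6, attained only by Eva.

Eva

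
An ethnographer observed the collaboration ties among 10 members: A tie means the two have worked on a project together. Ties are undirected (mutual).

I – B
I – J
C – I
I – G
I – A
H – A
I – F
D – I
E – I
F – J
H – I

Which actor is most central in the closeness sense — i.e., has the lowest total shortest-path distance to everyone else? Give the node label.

I

Farness (sum of distances to all others) for each node — A:16, B:17, C:17, D:17, E:17, F:16, G:17, H:16, I:9, J:16.
The smallest farness is 9, for I, so I has the highest closeness.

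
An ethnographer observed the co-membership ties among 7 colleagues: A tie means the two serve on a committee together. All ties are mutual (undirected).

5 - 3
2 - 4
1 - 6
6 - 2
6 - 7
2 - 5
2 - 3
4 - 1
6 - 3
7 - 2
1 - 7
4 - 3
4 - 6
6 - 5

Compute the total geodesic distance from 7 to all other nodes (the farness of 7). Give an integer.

Distances from 7: 1:1, 2:1, 3:2, 4:2, 5:2, 6:1.
Sum = 1 + 1 + 2 + 2 + 2 + 1 = 9.

9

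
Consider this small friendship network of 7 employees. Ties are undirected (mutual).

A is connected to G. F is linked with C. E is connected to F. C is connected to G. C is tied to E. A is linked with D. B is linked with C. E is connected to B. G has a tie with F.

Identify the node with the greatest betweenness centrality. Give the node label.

G

Unnormalized betweenness of each node: A:5, B:0, C:5, D:0, E:1/2, F:3/2, G:8.
G has the largest value, 8, making it the main broker — the node through which the most shortest paths run.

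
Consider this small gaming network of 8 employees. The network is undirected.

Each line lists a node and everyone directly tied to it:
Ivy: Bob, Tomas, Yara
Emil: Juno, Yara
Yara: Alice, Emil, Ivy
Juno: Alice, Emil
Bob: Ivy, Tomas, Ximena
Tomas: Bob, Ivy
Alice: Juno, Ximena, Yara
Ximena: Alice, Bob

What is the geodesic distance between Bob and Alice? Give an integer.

2

One shortest route is Bob – Ximena – Alice, which uses 2 edges, and Bob and Alice are not directly tied, so nothing shorter exists. So d(Bob,Alice) = 2.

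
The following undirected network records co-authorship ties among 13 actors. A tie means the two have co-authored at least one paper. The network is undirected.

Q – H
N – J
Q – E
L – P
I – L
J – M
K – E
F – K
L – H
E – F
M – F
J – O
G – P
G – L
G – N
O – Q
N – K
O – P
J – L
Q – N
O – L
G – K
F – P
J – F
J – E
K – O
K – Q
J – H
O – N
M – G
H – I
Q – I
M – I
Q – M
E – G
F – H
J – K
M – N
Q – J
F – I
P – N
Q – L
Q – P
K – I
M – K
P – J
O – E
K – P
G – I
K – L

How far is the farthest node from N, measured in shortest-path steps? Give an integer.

Distances from N: E:2, F:2, G:1, H:2, I:2, J:1, K:1, L:2, M:1, O:1, P:1, Q:1.
The largest is 2 (to L, F, I, E, and H), so the eccentricity of N is 2.

2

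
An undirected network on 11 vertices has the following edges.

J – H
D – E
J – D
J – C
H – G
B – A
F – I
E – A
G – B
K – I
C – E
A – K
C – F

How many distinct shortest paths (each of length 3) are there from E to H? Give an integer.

2

The shortest distance is 3. The length-3 paths are: E–C–J–H; E–D–J–H.
That gives 2 distinct shortest paths.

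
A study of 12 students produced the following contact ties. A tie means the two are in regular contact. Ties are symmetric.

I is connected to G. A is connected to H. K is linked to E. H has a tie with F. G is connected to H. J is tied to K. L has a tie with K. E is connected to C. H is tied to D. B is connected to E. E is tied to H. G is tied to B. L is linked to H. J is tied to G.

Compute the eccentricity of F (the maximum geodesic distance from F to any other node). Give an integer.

3

Distances from F: A:2, B:3, C:3, D:2, E:2, G:2, H:1, I:3, J:3, K:3, L:2.
The largest is 3 (to I, J, B, K, and C), so the eccentricity of F is 3.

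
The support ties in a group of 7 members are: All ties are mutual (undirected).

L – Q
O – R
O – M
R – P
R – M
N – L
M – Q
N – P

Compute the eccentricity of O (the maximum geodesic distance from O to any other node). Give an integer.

3

Distances from O: L:3, M:1, N:3, P:2, Q:2, R:1.
The largest is 3 (to L and N), so the eccentricity of O is 3.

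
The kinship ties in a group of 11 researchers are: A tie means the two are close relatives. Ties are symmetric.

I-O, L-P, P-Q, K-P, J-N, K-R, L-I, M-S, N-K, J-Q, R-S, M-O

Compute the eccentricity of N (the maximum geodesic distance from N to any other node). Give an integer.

5

Distances from N: I:4, J:1, K:1, L:3, M:4, O:5, P:2, Q:2, R:2, S:3.
The largest is 5 (to O), so the eccentricity of N is 5.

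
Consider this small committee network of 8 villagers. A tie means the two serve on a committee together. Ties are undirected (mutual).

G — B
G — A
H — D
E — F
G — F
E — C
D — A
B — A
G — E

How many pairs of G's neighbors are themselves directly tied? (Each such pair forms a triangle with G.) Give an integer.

G's neighbors: A, B, E, and F.
Neighbor pairs that are themselves tied: G–A–B; G–E–F. Each forms one triangle with G, for 2 in total.

2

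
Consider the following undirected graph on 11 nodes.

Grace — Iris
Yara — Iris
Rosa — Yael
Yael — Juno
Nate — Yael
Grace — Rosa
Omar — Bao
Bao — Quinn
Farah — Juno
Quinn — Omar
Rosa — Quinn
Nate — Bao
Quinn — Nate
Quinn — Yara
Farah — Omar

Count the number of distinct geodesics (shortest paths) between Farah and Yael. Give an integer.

The shortest distance is 2, and the only length-2 path is Farah–Juno–Yael. So there is exactly 1 shortest path.

1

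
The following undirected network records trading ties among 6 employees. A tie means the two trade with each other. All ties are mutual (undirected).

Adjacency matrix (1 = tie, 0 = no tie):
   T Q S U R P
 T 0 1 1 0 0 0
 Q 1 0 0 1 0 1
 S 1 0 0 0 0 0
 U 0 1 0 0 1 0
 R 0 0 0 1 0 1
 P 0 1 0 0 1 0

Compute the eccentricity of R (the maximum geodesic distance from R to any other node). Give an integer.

4

Distances from R: P:1, Q:2, S:4, T:3, U:1.
The largest is 4 (to S), so the eccentricity of R is 4.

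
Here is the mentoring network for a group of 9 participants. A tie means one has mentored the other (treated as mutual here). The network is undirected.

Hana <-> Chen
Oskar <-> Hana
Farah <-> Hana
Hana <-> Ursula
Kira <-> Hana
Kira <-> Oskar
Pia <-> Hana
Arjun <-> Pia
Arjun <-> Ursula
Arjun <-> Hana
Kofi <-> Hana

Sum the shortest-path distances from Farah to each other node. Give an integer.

15

Distances from Farah: Arjun:2, Chen:2, Hana:1, Kira:2, Kofi:2, Oskar:2, Pia:2, Ursula:2.
Sum = 2 + 2 + 1 + 2 + 2 + 2 + 2 + 2 = 15.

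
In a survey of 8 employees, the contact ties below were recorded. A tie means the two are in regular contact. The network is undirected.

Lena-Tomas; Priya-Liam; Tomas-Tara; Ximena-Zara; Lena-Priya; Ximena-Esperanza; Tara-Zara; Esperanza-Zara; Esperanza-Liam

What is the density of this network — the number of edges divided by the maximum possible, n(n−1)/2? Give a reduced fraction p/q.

9/28

There are 9 edges and 8 nodes, so the maximum possible is C(8,2) = 28.
Density = 9/28.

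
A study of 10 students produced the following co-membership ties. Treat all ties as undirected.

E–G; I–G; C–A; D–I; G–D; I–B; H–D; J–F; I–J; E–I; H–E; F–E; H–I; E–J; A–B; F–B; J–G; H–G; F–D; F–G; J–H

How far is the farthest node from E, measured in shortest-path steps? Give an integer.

Distances from E: A:3, B:2, C:4, D:2, F:1, G:1, H:1, I:1, J:1.
The largest is 4 (to C), so the eccentricity of E is 4.

4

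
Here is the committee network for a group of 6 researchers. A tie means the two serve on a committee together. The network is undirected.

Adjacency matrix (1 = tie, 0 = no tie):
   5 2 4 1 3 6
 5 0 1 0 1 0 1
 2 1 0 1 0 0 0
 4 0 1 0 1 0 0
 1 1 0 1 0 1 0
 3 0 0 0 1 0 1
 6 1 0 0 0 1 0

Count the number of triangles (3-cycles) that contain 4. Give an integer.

4's neighbors are 1 and 2, but none of them are tied to each other, so no triangle contains 4.

0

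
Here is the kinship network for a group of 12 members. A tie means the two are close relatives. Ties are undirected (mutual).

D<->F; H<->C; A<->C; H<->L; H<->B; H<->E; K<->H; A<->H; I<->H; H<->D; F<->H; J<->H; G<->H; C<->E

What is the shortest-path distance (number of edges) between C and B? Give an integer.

2

One shortest route is C – H – B, which uses 2 edges, and C and B are not directly tied, so nothing shorter exists. So d(C,B) = 2.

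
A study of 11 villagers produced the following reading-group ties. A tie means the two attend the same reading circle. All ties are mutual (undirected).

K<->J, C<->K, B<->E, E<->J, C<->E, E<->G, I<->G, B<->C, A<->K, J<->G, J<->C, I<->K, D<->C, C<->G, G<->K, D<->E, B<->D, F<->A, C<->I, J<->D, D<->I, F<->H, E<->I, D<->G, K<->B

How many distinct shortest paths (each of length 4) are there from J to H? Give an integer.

1

The shortest distance is 4, and the only length-4 path is J–K–A–F–H. So there is exactly 1 shortest path.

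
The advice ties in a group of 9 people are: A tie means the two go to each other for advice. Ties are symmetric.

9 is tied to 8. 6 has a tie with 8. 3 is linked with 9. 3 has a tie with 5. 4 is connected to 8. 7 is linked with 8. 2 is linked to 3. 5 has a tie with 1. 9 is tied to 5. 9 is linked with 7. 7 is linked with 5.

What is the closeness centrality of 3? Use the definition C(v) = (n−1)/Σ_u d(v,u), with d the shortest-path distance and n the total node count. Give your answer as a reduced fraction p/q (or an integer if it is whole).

Distances from 3: 1:2, 2:1, 4:3, 5:1, 6:3, 7:2, 8:2, 9:1. Sum = 15.
n = 9, so closeness = 8/15.

8/15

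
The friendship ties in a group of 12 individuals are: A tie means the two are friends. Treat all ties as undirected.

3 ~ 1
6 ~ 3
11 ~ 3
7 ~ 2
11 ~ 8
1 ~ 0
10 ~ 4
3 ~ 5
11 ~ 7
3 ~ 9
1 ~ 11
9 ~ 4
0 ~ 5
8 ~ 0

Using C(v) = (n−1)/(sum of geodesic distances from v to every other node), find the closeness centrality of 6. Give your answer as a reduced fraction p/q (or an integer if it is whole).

Distances from 6: 0:3, 1:2, 2:4, 3:1, 4:3, 5:2, 7:3, 8:3, 9:2, 10:4, 11:2. Sum = 29.
n = 12, so closeness = 11/29.

11/29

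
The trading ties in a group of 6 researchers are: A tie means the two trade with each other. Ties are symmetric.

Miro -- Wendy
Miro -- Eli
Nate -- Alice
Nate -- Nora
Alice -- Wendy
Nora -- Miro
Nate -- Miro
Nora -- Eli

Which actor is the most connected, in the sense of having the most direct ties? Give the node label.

Degrees — Alice:2, Eli:2, Miro:4, Nate:3, Nora:3, Wendy:2.
The maximum is 4, attained only by Miro.

Miro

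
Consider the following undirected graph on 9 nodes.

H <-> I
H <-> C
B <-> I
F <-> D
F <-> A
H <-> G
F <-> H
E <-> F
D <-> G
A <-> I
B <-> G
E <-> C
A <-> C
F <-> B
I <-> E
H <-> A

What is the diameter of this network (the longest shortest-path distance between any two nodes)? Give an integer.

3

Eccentricity of each node (its greatest distance to any other): A:2, B:3, C:3, D:3, E:3, F:2, G:3, H:2, I:3.
The maximum eccentricity is 3, realized for instance by the pair D–I via D – F – H – I. So the diameter is 3.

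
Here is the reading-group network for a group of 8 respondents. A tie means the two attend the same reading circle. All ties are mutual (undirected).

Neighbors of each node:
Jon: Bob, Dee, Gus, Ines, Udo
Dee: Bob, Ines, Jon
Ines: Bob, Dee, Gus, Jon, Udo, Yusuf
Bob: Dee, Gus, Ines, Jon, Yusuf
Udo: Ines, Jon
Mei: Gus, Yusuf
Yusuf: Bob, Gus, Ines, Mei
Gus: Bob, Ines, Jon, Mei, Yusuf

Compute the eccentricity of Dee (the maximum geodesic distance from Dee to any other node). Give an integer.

3

Distances from Dee: Bob:1, Gus:2, Ines:1, Jon:1, Mei:3, Udo:2, Yusuf:2.
The largest is 3 (to Mei), so the eccentricity of Dee is 3.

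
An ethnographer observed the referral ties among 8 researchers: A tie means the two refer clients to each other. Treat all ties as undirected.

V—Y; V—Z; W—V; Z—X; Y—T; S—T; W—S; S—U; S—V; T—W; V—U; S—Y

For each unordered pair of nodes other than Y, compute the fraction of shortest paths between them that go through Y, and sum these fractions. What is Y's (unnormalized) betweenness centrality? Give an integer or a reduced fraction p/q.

Pairs whose geodesics pass through Y — T–V: 1/3; T–Z: 1/3; T–X: 1/3.
All other pairs contribute 0.
Summing the contributions gives betweenness(Y) = 1.

1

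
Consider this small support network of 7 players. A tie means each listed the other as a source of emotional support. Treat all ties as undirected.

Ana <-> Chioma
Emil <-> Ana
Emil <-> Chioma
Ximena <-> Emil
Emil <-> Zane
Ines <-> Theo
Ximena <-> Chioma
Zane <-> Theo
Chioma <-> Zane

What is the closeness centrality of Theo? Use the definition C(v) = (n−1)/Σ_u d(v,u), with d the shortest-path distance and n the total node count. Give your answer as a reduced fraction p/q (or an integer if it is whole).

1/2

Distances from Theo: Ana:3, Chioma:2, Emil:2, Ines:1, Ximena:3, Zane:1. Sum = 12.
n = 7, so closeness = 6/12 = 1/2.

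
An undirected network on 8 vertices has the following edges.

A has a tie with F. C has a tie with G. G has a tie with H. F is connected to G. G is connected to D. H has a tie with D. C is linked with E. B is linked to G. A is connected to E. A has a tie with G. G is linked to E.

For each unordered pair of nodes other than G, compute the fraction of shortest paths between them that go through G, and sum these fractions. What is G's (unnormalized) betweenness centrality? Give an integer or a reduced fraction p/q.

16

Pairs whose geodesics pass through G — E–F: 1/2; E–B: 1; E–H: 1; E–D: 1; A–B: 1; A–C: 1/2; A–H: 1; A–D: 1; F–B: 1; F–C: 1; F–H: 1; F–D: 1; B–C: 1; B–H: 1 … (+3 more pairs).
All other pairs contribute 0.
Summing the contributions gives betweenness(G) = 16.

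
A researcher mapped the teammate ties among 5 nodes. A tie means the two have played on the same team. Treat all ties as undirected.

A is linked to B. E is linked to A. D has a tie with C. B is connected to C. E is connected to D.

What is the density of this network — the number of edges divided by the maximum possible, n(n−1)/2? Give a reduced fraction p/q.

There are 5 edges and 5 nodes, so the maximum possible is C(5,2) = 10.
Density = 5/10 = 1/2.

1/2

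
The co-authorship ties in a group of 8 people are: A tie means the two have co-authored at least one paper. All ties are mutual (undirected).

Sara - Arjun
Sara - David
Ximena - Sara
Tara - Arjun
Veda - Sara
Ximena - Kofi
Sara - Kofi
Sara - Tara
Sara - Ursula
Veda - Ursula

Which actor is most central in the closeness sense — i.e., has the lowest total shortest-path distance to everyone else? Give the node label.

Farness (sum of distances to all others) for each node — Arjun:12, David:13, Kofi:12, Sara:7, Tara:12, Ursula:12, Veda:12, Ximena:12.
The smallest farness is 7, for Sara, so Sara has the highest closeness.

Sara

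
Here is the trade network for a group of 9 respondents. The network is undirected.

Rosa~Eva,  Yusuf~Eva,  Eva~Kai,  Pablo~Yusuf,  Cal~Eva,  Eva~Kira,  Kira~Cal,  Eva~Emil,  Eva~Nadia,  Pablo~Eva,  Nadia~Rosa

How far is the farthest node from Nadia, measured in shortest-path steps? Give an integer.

2

Distances from Nadia: Cal:2, Emil:2, Eva:1, Kai:2, Kira:2, Pablo:2, Rosa:1, Yusuf:2.
The largest is 2 (to Emil, Cal, Kai, Yusuf, Pablo, and Kira), so the eccentricity of Nadia is 2.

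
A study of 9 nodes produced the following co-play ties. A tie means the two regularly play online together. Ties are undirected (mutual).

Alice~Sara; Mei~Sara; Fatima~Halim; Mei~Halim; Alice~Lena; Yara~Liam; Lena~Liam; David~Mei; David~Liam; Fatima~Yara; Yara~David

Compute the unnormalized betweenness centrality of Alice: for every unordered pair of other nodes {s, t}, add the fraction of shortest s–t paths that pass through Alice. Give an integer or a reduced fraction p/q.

7/3

Pairs whose geodesics pass through Alice — Liam–Sara: 1/2; Lena–Sara: 1; Lena–Mei: 1/2; Lena–Halim: 1/3.
All other pairs contribute 0.
Summing the contributions gives betweenness(Alice) = 7/3.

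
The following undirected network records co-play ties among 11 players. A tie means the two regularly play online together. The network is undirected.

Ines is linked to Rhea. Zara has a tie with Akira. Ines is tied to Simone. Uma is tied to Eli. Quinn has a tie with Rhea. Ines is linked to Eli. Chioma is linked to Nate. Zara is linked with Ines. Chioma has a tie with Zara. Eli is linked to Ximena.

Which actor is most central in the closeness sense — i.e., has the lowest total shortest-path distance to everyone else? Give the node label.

Farness (sum of distances to all others) for each node — Akira:29, Chioma:27, Eli:22, Ines:17, Nate:36, Quinn:33, Rhea:24, Simone:26, Uma:31, Ximena:31, Zara:20.
The smallest farness is 17, for Ines, so Ines has the highest closeness.

Ines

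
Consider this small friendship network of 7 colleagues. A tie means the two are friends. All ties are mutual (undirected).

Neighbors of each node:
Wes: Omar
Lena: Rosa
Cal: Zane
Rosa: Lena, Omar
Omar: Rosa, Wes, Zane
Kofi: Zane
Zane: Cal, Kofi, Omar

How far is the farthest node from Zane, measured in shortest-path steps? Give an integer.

3

Distances from Zane: Cal:1, Kofi:1, Lena:3, Omar:1, Rosa:2, Wes:2.
The largest is 3 (to Lena), so the eccentricity of Zane is 3.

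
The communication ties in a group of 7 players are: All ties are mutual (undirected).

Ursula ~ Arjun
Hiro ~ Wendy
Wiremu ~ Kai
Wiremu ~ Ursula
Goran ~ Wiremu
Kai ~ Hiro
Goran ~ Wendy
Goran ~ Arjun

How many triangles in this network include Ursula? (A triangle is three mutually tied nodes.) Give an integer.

Ursula's neighbors are Arjun and Wiremu, but none of them are tied to each other, so no triangle contains Ursula.

0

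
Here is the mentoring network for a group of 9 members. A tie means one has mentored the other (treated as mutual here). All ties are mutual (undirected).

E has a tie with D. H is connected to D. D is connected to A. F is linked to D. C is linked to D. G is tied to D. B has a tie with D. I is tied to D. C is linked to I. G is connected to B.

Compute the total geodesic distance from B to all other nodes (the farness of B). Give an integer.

Distances from B: A:2, C:2, D:1, E:2, F:2, G:1, H:2, I:2.
Sum = 2 + 2 + 1 + 2 + 2 + 1 + 2 + 2 = 14.

14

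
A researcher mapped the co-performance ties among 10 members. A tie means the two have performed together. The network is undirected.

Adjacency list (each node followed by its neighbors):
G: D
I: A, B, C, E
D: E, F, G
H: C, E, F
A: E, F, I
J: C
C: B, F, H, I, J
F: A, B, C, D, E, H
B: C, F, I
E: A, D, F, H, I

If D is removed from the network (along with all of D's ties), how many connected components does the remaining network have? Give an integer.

2

Without D, the remaining ties split the others into: {A, B, C, E, F, H, I, J}; {G}.
That's 2 separate components.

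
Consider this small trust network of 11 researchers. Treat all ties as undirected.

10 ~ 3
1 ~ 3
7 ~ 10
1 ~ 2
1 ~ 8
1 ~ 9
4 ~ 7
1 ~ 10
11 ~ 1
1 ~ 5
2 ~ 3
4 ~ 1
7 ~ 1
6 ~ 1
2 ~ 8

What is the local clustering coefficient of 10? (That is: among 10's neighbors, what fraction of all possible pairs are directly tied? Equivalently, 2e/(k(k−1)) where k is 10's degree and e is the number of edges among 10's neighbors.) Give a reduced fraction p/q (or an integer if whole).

10's neighbors: 1, 3, and 7 (k = 3).
Possible neighbor pairs: C(3,2) = 3. Edges among them: 1–3, 1–7 → e = 2.
Clustering(10) = 2/3.

2/3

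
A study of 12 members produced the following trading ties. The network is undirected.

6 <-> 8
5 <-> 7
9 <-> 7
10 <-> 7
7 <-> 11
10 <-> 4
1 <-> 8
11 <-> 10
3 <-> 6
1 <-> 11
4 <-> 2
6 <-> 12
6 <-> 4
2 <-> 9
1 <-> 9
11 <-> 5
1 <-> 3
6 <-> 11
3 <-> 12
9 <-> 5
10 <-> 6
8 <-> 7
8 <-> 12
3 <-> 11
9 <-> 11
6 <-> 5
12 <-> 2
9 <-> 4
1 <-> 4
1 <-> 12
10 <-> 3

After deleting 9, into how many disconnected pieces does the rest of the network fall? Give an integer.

9's neighbors (1, 2, 4, 5, 7, and 11) remain reachable from one another through other ties, so the rest of the network stays in one piece.

1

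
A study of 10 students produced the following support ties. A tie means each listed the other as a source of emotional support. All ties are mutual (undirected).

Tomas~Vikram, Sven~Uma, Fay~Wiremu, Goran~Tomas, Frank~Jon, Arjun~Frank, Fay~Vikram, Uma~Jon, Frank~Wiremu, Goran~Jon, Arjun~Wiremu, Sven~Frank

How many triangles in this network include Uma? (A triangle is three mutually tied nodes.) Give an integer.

0

Uma's neighbors are Jon and Sven, but none of them are tied to each other, so no triangle contains Uma.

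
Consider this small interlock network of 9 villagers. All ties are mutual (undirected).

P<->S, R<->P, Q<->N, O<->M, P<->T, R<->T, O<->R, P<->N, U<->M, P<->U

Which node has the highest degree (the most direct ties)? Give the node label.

Degrees — M:2, N:2, O:2, P:5, Q:1, R:3, S:1, T:2, U:2.
The maximum is 5, attained only by P.

P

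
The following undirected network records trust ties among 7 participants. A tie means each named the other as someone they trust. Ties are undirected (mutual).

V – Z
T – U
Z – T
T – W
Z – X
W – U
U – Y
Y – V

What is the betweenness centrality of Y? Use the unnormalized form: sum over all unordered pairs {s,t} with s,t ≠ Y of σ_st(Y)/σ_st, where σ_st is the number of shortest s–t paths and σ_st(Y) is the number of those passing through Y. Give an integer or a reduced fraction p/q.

Pairs whose geodesics pass through Y — V–U: 1; V–W: 1/2.
All other pairs contribute 0.
Summing the contributions gives betweenness(Y) = 3/2.

3/2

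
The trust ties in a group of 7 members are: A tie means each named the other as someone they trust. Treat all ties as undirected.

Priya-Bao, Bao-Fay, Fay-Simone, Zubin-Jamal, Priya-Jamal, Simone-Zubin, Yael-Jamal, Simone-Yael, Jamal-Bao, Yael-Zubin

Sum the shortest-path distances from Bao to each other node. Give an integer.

9

Distances from Bao: Fay:1, Jamal:1, Priya:1, Simone:2, Yael:2, Zubin:2.
Sum = 1 + 1 + 1 + 2 + 2 + 2 = 9.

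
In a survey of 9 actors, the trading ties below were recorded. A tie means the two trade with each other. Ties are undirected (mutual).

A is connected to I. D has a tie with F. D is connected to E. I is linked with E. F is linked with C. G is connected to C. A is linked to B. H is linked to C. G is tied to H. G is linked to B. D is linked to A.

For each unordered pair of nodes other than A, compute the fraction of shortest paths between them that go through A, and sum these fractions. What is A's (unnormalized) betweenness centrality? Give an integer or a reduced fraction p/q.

Pairs whose geodesics pass through A — B–F: 1/2; B–D: 1; B–E: 2/2; B–I: 1; G–D: 1/2; G–E: 2/3; G–I: 1; H–I: 1; C–I: 2/3; F–I: 1/2; D–I: 1/2.
All other pairs contribute 0.
Summing the contributions gives betweenness(A) = 25/3.

25/3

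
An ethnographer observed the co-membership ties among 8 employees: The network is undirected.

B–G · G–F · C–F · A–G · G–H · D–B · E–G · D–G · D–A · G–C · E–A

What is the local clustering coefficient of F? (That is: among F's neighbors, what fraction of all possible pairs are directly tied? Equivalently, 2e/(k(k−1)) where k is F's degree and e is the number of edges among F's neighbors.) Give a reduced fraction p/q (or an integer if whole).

1

F's neighbors: C and G (k = 2).
Possible neighbor pairs: C(2,2) = 1. Edges among them: C–G → e = 1.
Clustering(F) = 1/1.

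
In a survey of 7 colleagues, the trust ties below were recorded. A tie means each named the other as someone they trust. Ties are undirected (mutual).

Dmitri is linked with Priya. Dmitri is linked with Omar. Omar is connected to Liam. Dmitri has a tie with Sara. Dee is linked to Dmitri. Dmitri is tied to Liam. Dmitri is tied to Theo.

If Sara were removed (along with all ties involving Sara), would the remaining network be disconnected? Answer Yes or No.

Even without Sara, every remaining node can still reach every other (the residual graph is connected), so Sara is not a cut vertex.

No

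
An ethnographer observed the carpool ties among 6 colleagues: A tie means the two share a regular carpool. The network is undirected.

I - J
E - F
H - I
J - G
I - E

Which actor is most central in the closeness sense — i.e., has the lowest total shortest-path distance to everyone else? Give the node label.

Farness (sum of distances to all others) for each node — E:9, F:13, G:13, H:11, I:7, J:9.
The smallest farness is 7, for I, so I has the highest closeness.

I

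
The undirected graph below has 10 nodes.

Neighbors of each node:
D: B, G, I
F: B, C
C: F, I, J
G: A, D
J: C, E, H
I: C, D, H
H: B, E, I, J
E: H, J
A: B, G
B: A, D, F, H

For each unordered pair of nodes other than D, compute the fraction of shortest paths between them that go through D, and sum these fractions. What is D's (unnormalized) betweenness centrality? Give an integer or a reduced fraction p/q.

Pairs whose geodesics pass through D — B–G: 1/2; B–I: 1/2; A–I: 2/3; G–I: 1; G–H: 2/3; G–E: 2/3; G–J: 3/4; G–C: 1; G–F: 1/2.
All other pairs contribute 0.
Summing the contributions gives betweenness(D) = 25/4.

25/4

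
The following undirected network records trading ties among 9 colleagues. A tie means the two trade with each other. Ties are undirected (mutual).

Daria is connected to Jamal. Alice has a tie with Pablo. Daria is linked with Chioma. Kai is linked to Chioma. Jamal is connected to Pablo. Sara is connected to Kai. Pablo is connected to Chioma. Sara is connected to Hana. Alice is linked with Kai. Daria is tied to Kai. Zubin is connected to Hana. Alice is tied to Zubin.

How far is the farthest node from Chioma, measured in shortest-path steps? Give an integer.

Distances from Chioma: Alice:2, Daria:1, Hana:3, Jamal:2, Kai:1, Pablo:1, Sara:2, Zubin:3.
The largest is 3 (to Zubin and Hana), so the eccentricity of Chioma is 3.

3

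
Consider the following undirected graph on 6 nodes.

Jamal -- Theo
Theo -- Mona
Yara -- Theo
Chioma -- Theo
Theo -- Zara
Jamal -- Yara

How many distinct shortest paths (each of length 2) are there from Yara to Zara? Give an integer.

1

The shortest distance is 2, and the only length-2 path is Yara–Theo–Zara. So there is exactly 1 shortest path.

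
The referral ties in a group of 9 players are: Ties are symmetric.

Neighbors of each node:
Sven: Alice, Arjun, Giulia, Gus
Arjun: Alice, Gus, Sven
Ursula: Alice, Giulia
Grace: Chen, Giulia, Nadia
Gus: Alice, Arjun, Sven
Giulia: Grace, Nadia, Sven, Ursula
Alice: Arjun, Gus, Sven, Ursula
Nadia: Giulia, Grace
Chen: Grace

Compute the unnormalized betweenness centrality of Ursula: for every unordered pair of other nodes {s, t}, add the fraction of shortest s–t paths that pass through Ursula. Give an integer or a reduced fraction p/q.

2

Pairs whose geodesics pass through Ursula — Alice–Giulia: 1/2; Alice–Grace: 1/2; Alice–Nadia: 1/2; Alice–Chen: 1/2.
All other pairs contribute 0.
Summing the contributions gives betweenness(Ursula) = 2.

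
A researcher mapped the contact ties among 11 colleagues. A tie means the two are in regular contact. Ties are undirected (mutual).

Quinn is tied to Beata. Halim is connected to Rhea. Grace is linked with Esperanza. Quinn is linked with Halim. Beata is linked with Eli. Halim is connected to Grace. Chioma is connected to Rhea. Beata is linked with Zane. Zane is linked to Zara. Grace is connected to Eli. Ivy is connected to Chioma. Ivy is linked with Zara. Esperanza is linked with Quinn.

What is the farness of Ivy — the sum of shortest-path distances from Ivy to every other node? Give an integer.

Distances from Ivy: Beata:3, Chioma:1, Eli:4, Esperanza:5, Grace:4, Halim:3, Quinn:4, Rhea:2, Zane:2, Zara:1.
Sum = 3 + 1 + 4 + 5 + 4 + 3 + 4 + 2 + 2 + 1 = 29.

29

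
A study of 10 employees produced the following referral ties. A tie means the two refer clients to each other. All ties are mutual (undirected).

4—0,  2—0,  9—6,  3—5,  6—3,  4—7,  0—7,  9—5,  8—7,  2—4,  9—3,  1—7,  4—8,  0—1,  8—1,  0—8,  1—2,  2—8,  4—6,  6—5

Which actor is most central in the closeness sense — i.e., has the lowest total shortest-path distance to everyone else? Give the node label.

Farness (sum of distances to all others) for each node — 0:16, 1:21, 2:17, 3:21, 4:13, 5:21, 6:15, 7:17, 8:16, 9:21.
The smallest farness is 13, for 4, so 4 has the highest closeness.

4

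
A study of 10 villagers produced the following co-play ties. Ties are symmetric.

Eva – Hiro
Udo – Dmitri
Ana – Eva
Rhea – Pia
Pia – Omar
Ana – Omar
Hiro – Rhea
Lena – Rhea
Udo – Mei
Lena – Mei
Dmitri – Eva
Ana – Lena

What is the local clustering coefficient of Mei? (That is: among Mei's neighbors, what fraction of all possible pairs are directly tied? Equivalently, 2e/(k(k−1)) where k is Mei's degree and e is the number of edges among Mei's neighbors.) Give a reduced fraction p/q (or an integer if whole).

0

Mei's neighbors: Lena and Udo (k = 2).
Possible neighbor pairs: C(2,2) = 1. Edges among them: none → e = 0.
Clustering(Mei) = 0/1.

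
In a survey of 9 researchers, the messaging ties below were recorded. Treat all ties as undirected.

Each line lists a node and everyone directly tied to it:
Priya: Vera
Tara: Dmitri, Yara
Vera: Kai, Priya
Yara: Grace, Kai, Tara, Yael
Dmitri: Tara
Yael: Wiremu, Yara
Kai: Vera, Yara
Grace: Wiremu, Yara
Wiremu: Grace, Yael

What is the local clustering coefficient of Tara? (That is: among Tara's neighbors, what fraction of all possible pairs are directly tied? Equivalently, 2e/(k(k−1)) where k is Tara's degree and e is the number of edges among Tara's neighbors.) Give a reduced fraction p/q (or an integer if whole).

0

Tara's neighbors: Dmitri and Yara (k = 2).
Possible neighbor pairs: C(2,2) = 1. Edges among them: none → e = 0.
Clustering(Tara) = 0/1.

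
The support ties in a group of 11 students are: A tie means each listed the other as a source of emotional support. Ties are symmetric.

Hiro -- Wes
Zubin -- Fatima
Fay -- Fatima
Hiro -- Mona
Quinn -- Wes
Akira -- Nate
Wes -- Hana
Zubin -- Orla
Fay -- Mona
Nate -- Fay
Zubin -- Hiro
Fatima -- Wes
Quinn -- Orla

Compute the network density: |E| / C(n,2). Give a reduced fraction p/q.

13/55

There are 13 edges and 11 nodes, so the maximum possible is C(11,2) = 55.
Density = 13/55.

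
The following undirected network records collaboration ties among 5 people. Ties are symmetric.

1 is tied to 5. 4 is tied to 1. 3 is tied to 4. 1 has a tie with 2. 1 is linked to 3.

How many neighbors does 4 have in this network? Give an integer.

4 is directly tied to 1 and 3. That is 2 neighbors, so the degree of 4 is 2.

2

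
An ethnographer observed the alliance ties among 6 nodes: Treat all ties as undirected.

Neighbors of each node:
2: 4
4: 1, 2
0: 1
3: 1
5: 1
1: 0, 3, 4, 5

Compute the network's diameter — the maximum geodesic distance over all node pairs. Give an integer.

Eccentricity of each node (its greatest distance to any other): 0:3, 1:2, 2:3, 3:3, 4:2, 5:3.
The maximum eccentricity is 3, realized for instance by the pair 5–2 via 5 – 1 – 4 – 2. So the diameter is 3.

3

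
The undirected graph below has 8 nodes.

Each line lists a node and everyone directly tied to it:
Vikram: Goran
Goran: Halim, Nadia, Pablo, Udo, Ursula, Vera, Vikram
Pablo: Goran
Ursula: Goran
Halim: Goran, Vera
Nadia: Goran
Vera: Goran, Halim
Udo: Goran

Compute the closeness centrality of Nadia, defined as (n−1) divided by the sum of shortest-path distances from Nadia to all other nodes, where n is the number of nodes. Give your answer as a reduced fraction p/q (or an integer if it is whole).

7/13

Distances from Nadia: Goran:1, Halim:2, Pablo:2, Udo:2, Ursula:2, Vera:2, Vikram:2. Sum = 13.
n = 8, so closeness = 7/13.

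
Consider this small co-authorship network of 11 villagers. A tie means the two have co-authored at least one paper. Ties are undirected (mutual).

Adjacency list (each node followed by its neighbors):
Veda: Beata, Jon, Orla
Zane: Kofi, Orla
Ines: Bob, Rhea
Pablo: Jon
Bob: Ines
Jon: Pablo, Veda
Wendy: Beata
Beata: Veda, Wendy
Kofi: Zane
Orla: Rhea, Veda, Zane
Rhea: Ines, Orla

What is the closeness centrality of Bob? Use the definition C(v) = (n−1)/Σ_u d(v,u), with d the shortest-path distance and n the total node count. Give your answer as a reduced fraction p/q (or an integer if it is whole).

Distances from Bob: Beata:5, Ines:1, Jon:5, Kofi:5, Orla:3, Pablo:6, Rhea:2, Veda:4, Wendy:6, Zane:4. Sum = 41.
n = 11, so closeness = 10/41.

10/41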